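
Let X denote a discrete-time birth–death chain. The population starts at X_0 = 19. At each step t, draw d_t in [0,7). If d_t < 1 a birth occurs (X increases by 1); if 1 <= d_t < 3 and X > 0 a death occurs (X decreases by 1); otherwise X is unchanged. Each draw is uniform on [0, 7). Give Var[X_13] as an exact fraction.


260/49

X can drop by at most 1 per step and X_0 = 19 > T = 13, so X_t >= 19 − t >= 6 > 0 for every t <= 13: the floor at 0 (the 'and X > 0' condition) never binds. Hence X_13 = X_0 + Σ_{t<13} Y_t with i.i.d. increments Y_t = y(d_t) ∈ {+1, −1, 0}.
Outcome values over d=0..6: [1, -1, -1, 0, 0, 0, 0]
Σy = -1, Σy² = 3, M = 7
μ = -1/7 = -1/7,  σ² = 3/7 − (-1/7)² = 20/49
Independent increments: Var[X_13] = 13·σ² = 13·(20/49) = 260/49


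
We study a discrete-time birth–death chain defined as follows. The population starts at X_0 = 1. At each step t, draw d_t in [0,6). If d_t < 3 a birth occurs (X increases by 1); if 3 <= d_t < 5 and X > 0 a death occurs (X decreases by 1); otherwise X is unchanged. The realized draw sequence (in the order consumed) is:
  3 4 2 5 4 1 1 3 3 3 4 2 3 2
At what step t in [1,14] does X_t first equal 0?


t=0: X=1, d=3 → death, X_1=0
t=1: X=0, d=4 → hold, X_2=0
t=2: X=0, d=2 → birth, X_3=1
t=3: X=1, d=5 → hold, X_4=1
t=4: X=1, d=4 → death, X_5=0
t=5: X=0, d=1 → birth, X_6=1
t=6: X=1, d=1 → birth, X_7=2
t=7: X=2, d=3 → death, X_8=1
t=8: X=1, d=3 → death, X_9=0
t=9: X=0, d=3 → hold, X_10=0
t=10: X=0, d=4 → hold, X_11=0
t=11: X=0, d=2 → birth, X_12=1
t=12: X=1, d=3 → death, X_13=0
t=13: X=0, d=2 → birth, X_14=1

1


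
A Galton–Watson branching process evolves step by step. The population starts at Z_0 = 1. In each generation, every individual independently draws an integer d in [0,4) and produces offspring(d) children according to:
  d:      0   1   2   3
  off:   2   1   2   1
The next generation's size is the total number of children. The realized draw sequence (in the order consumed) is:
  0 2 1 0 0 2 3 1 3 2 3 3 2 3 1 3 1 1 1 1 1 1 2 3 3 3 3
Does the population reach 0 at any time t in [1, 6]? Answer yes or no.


no

gen 0: Z_0=1, draws=[0], offspring=[2], Z_1=2
gen 1: Z_1=2, draws=[2, 1], offspring=[2, 1], Z_2=3
gen 2: Z_2=3, draws=[0, 0, 2], offspring=[2, 2, 2], Z_3=6
gen 3: Z_3=6, draws=[3, 1, 3, 2, 3, 3], offspring=[1, 1, 1, 2, 1, 1], Z_4=7
gen 4: Z_4=7, draws=[2, 3, 1, 3, 1, 1, 1], offspring=[2, 1, 1, 1, 1, 1, 1], Z_5=8
gen 5: Z_5=8, draws=[1, 1, 1, 2, 3, 3, 3, 3], offspring=[1, 1, 1, 2, 1, 1, 1, 1], Z_6=9


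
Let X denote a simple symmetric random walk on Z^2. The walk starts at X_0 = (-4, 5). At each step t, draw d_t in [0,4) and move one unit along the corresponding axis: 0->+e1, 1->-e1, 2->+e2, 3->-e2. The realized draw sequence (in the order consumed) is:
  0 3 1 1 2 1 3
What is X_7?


t=0: X=(-4, 5), d=0 → +e1, X_1=(-3, 5)
t=1: X=(-3, 5), d=3 → -e2, X_2=(-3, 4)
t=2: X=(-3, 4), d=1 → -e1, X_3=(-4, 4)
t=3: X=(-4, 4), d=1 → -e1, X_4=(-5, 4)
t=4: X=(-5, 4), d=2 → +e2, X_5=(-5, 5)
t=5: X=(-5, 5), d=1 → -e1, X_6=(-6, 5)
t=6: X=(-6, 5), d=3 → -e2, X_7=(-6, 4)

(-6, 4)


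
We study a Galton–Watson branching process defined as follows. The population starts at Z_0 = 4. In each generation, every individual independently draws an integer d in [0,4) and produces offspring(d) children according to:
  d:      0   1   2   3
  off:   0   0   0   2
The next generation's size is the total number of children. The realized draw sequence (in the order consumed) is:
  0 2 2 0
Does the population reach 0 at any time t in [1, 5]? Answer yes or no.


gen 0: Z_0=4, draws=[0, 2, 2, 0], offspring=[0, 0, 0, 0], Z_1=0
gen 1: Z_1=0, draws=[], offspring=[], Z_2=0
gen 2: Z_2=0, draws=[], offspring=[], Z_3=0
gen 3: Z_3=0, draws=[], offspring=[], Z_4=0
gen 4: Z_4=0, draws=[], offspring=[], Z_5=0

yes


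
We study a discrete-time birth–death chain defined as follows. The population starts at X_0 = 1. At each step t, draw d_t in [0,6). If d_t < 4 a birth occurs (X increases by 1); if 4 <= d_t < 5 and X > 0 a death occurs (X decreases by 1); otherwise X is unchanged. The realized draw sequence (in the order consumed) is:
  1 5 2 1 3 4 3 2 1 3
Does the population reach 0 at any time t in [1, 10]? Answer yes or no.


no

t=0: X=1, d=1 → birth, X_1=2
t=1: X=2, d=5 → hold, X_2=2
t=2: X=2, d=2 → birth, X_3=3
t=3: X=3, d=1 → birth, X_4=4
t=4: X=4, d=3 → birth, X_5=5
t=5: X=5, d=4 → death, X_6=4
t=6: X=4, d=3 → birth, X_7=5
t=7: X=5, d=2 → birth, X_8=6
t=8: X=6, d=1 → birth, X_9=7
t=9: X=7, d=3 → birth, X_10=8


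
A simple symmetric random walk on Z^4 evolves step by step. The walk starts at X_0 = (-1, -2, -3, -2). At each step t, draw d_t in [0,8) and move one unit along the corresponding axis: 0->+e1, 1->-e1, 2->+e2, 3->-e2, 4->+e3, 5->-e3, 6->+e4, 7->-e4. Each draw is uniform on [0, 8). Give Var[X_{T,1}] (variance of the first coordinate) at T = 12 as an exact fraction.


3

Outcome values over d=0..7: [1, -1, 0, 0, 0, 0, 0, 0]
Σy = 0, Σy² = 2, M = 8
μ = 0/8 = 0,  σ² = 2/8 − (0)² = 1/4
Independent increments: Var[X_12] = 12·σ² = 12·(1/4) = 3


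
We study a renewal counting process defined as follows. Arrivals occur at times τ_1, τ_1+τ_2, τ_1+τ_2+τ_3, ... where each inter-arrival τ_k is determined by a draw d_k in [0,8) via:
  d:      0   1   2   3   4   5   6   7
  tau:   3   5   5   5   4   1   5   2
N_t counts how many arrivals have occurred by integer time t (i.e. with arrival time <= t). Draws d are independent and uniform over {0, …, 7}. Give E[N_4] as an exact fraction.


Inter-arrival values over d=0..7: [3, 5, 5, 5, 4, 1, 5, 2]
Each d has probability 1/8, so the pmf of τ is: f(1) = 1/8, f(2) = 1/8, f(3) = 1/8, f(4) = 1/8, f(5) = 1/2
Renewal equation for m(n) = E[N_n]: condition on τ_1 = k (if k <= n, one arrival plus a fresh copy on the remaining n−k steps): m(n) = F(n) + Σ_{k<=n} f(k)·m(n−k), where F(n) = P(τ <= n) and m(0) = 0
m(1) = F(1) = 1/8
m(2) = F(2) + f(1)·m(1) = 1/4 + 1/8·1/8 = 17/64
m(3) = F(3) + f(1)·m(2) + f(2)·m(1) = 3/8 + 1/8·17/64 + 1/8·1/8 = 217/512
m(4) = F(4) + f(1)·m(3) + f(2)·m(2) + f(3)·m(1) = 1/2 + 1/8·217/512 + 1/8·17/64 + 1/8·1/8 = 2465/4096
E[N_4] = m(4) = 2465/4096

2465/4096


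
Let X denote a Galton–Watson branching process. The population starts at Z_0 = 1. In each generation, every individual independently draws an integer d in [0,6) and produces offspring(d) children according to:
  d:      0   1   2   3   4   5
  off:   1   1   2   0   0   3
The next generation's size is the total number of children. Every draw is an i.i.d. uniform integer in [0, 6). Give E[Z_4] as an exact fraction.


2401/1296

Outcome values over d=0..5: [1, 1, 2, 0, 0, 3]
Σy = 7, Σy² = 15, M = 6
μ = 7/6 = 7/6,  σ² = 15/6 − (7/6)² = 41/36
E[Z_0] = 1
E[Z_1] = 7/6·E[Z_0] = 7/6
E[Z_2] = 7/6·E[Z_1] = 49/36
E[Z_3] = 7/6·E[Z_2] = 343/216
E[Z_4] = 7/6·E[Z_3] = 2401/1296


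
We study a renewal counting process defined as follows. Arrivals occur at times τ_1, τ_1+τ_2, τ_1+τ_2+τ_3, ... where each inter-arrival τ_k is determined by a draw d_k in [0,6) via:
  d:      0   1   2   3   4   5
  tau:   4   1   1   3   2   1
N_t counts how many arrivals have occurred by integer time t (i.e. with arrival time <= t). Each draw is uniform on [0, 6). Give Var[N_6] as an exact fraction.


3619871/2985984

Inter-arrival values over d=0..5: [4, 1, 1, 3, 2, 1]
Each d has probability 1/6, so the pmf of τ is: f(1) = 1/2, f(2) = 1/6, f(3) = 1/6, f(4) = 1/6
Let p_n(j) = P(N_n = j), with p_0 = [1]. Condition on τ_1: p_n(0) = P(τ > n), and for j >= 1, p_n(j) = Σ_{k<=n} f(k)·p_{n−k}(j−1)
p_1 = [1/2, 1/2]  (j = 0..1)
p_2 = [1/3, 5/12, 1/4]  (j = 0..2)
p_3 = [1/6, 5/12, 7/24, 1/8]  (j = 0..3)
p_4 = [0, 7/18, 13/36, 3/16, 1/16]  (j = 0..4)
p_5 = [0, 1/6, 5/12, 13/48, 11/96, 1/32]  (j = 0..5)
p_6 = [0, 1/12, 31/108, 155/432, 3/16, 13/192, 1/64]  (j = 0..6)
E[N_6] = Σ j·p_6(j) = 5039/1728;  E[N_6²] = Σ j²·p_6(j) = 16789/1728
Var[N_6] = 16789/1728 − (5039/1728)² = 3619871/2985984


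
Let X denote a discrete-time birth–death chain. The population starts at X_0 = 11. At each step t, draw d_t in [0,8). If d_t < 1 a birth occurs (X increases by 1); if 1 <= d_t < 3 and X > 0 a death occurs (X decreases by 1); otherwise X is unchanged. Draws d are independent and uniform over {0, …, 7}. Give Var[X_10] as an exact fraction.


X can drop by at most 1 per step and X_0 = 11 > T = 10, so X_t >= 11 − t >= 1 > 0 for every t <= 10: the floor at 0 (the 'and X > 0' condition) never binds. Hence X_10 = X_0 + Σ_{t<10} Y_t with i.i.d. increments Y_t = y(d_t) ∈ {+1, −1, 0}.
Outcome values over d=0..7: [1, -1, -1, 0, 0, 0, 0, 0]
Σy = -1, Σy² = 3, M = 8
μ = -1/8 = -1/8,  σ² = 3/8 − (-1/8)² = 23/64
Independent increments: Var[X_10] = 10·σ² = 10·(23/64) = 115/32

115/32


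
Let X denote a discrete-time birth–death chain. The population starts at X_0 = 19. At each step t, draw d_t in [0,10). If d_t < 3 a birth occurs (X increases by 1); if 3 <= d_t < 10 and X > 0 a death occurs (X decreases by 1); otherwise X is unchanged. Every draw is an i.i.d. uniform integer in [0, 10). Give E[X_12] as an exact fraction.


71/5

X can drop by at most 1 per step and X_0 = 19 > T = 12, so X_t >= 19 − t >= 7 > 0 for every t <= 12: the floor at 0 (the 'and X > 0' condition) never binds. Hence X_12 = X_0 + Σ_{t<12} Y_t with i.i.d. increments Y_t = y(d_t) ∈ {+1, −1, 0}.
Outcome values over d=0..9: [1, 1, 1, -1, -1, -1, -1, -1, -1, -1]
Σy = -4, Σy² = 10, M = 10
μ = -4/10 = -2/5,  σ² = 10/10 − (-2/5)² = 21/25
E[X_12] = 19 + 12·(-2/5) = 71/5


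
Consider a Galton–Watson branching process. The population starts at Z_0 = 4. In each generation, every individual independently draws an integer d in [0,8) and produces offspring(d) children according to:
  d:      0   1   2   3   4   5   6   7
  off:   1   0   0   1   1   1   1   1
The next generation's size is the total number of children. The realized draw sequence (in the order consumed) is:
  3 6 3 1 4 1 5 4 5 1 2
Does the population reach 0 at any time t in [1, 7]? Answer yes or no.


gen 0: Z_0=4, draws=[3, 6, 3, 1], offspring=[1, 1, 1, 0], Z_1=3
gen 1: Z_1=3, draws=[4, 1, 5], offspring=[1, 0, 1], Z_2=2
gen 2: Z_2=2, draws=[4, 5], offspring=[1, 1], Z_3=2
gen 3: Z_3=2, draws=[1, 2], offspring=[0, 0], Z_4=0
gen 4: Z_4=0, draws=[], offspring=[], Z_5=0
gen 5: Z_5=0, draws=[], offspring=[], Z_6=0
gen 6: Z_6=0, draws=[], offspring=[], Z_7=0

yes


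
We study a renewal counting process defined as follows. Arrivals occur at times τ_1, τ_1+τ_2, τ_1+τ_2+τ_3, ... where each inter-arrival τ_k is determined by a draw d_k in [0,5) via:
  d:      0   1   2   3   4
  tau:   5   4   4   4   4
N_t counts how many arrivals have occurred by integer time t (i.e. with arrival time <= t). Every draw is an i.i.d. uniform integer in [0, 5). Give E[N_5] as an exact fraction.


Inter-arrival values over d=0..4: [5, 4, 4, 4, 4]
Each d has probability 1/5, so the pmf of τ is: f(4) = 4/5, f(5) = 1/5
Renewal equation for m(n) = E[N_n]: condition on τ_1 = k (if k <= n, one arrival plus a fresh copy on the remaining n−k steps): m(n) = F(n) + Σ_{k<=n} f(k)·m(n−k), where F(n) = P(τ <= n) and m(0) = 0
m(1) = F(1) = 0
m(2) = F(2) = 0
m(3) = F(3) = 0
m(4) = F(4) = 4/5
m(5) = F(5) = 1
E[N_5] = m(5) = 1

1


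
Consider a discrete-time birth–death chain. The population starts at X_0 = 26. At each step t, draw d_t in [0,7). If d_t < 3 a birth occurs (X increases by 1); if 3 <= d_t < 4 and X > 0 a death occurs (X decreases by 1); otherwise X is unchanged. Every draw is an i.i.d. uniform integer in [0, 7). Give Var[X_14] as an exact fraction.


48/7

X can drop by at most 1 per step and X_0 = 26 > T = 14, so X_t >= 26 − t >= 12 > 0 for every t <= 14: the floor at 0 (the 'and X > 0' condition) never binds. Hence X_14 = X_0 + Σ_{t<14} Y_t with i.i.d. increments Y_t = y(d_t) ∈ {+1, −1, 0}.
Outcome values over d=0..6: [1, 1, 1, -1, 0, 0, 0]
Σy = 2, Σy² = 4, M = 7
μ = 2/7 = 2/7,  σ² = 4/7 − (2/7)² = 24/49
Independent increments: Var[X_14] = 14·σ² = 14·(24/49) = 48/7


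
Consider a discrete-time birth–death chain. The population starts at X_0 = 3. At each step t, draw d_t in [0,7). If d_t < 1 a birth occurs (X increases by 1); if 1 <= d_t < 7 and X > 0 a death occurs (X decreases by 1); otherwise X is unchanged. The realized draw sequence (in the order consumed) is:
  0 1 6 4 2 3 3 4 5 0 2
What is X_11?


0

t=0: X=3, d=0 → birth, X_1=4
t=1: X=4, d=1 → death, X_2=3
t=2: X=3, d=6 → death, X_3=2
t=3: X=2, d=4 → death, X_4=1
t=4: X=1, d=2 → death, X_5=0
t=5: X=0, d=3 → hold, X_6=0
t=6: X=0, d=3 → hold, X_7=0
t=7: X=0, d=4 → hold, X_8=0
t=8: X=0, d=5 → hold, X_9=0
t=9: X=0, d=0 → birth, X_10=1
t=10: X=1, d=2 → death, X_11=0


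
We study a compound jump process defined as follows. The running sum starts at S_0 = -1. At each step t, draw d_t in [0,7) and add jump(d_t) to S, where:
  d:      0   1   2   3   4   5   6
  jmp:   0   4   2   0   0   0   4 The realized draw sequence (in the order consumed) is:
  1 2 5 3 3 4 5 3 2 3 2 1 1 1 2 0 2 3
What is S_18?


25

t=0: S=-1, d=1, jump=4, S_1=3
t=1: S=3, d=2, jump=2, S_2=5
t=2: S=5, d=5, jump=0, S_3=5
t=3: S=5, d=3, jump=0, S_4=5
t=4: S=5, d=3, jump=0, S_5=5
t=5: S=5, d=4, jump=0, S_6=5
t=6: S=5, d=5, jump=0, S_7=5
t=7: S=5, d=3, jump=0, S_8=5
t=8: S=5, d=2, jump=2, S_9=7
t=9: S=7, d=3, jump=0, S_10=7
t=10: S=7, d=2, jump=2, S_11=9
t=11: S=9, d=1, jump=4, S_12=13
t=12: S=13, d=1, jump=4, S_13=17
t=13: S=17, d=1, jump=4, S_14=21
t=14: S=21, d=2, jump=2, S_15=23
t=15: S=23, d=0, jump=0, S_16=23
t=16: S=23, d=2, jump=2, S_17=25
t=17: S=25, d=3, jump=0, S_18=25


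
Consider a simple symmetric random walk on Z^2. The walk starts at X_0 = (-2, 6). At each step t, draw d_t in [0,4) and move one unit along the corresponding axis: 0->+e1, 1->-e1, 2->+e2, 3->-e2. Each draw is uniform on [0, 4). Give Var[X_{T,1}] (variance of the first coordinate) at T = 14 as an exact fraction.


Outcome values over d=0..3: [1, -1, 0, 0]
Σy = 0, Σy² = 2, M = 4
μ = 0/4 = 0,  σ² = 2/4 − (0)² = 1/2
Independent increments: Var[X_14] = 14·σ² = 14·(1/2) = 7

7


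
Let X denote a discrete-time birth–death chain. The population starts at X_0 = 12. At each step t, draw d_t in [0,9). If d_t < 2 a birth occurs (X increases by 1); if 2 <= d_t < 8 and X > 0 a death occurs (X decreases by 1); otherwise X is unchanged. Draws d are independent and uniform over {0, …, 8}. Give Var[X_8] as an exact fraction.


X can drop by at most 1 per step and X_0 = 12 > T = 8, so X_t >= 12 − t >= 4 > 0 for every t <= 8: the floor at 0 (the 'and X > 0' condition) never binds. Hence X_8 = X_0 + Σ_{t<8} Y_t with i.i.d. increments Y_t = y(d_t) ∈ {+1, −1, 0}.
Outcome values over d=0..8: [1, 1, -1, -1, -1, -1, -1, -1, 0]
Σy = -4, Σy² = 8, M = 9
μ = -4/9 = -4/9,  σ² = 8/9 − (-4/9)² = 56/81
Independent increments: Var[X_8] = 8·σ² = 8·(56/81) = 448/81

448/81


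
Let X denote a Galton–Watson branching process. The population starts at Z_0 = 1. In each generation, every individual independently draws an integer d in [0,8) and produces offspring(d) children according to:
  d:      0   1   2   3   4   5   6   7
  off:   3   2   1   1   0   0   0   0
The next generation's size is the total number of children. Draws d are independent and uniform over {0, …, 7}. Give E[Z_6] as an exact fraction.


Outcome values over d=0..7: [3, 2, 1, 1, 0, 0, 0, 0]
Σy = 7, Σy² = 15, M = 8
μ = 7/8 = 7/8,  σ² = 15/8 − (7/8)² = 71/64
E[Z_0] = 1
E[Z_1] = 7/8·E[Z_0] = 7/8
E[Z_2] = 7/8·E[Z_1] = 49/64
E[Z_3] = 7/8·E[Z_2] = 343/512
E[Z_4] = 7/8·E[Z_3] = 2401/4096
E[Z_5] = 7/8·E[Z_4] = 16807/32768
E[Z_6] = 7/8·E[Z_5] = 117649/262144

117649/262144


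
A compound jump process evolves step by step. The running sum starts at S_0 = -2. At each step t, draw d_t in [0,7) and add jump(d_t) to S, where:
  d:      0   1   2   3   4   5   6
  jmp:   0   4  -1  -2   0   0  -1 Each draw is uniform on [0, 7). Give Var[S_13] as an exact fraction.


286/7

Outcome values over d=0..6: [0, 4, -1, -2, 0, 0, -1]
Σy = 0, Σy² = 22, M = 7
μ = 0/7 = 0,  σ² = 22/7 − (0)² = 22/7
Independent increments: Var[S_13] = 13·σ² = 13·(22/7) = 286/7


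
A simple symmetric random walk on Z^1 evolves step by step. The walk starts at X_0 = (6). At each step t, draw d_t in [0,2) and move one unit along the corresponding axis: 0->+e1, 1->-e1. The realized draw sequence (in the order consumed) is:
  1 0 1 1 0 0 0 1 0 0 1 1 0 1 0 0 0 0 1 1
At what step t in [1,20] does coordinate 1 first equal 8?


t=0: X=(6), d=1 → -e1, X_1=(5)
t=1: X=(5), d=0 → +e1, X_2=(6)
t=2: X=(6), d=1 → -e1, X_3=(5)
t=3: X=(5), d=1 → -e1, X_4=(4)
t=4: X=(4), d=0 → +e1, X_5=(5)
t=5: X=(5), d=0 → +e1, X_6=(6)
t=6: X=(6), d=0 → +e1, X_7=(7)
t=7: X=(7), d=1 → -e1, X_8=(6)
t=8: X=(6), d=0 → +e1, X_9=(7)
t=9: X=(7), d=0 → +e1, X_10=(8)
t=10: X=(8), d=1 → -e1, X_11=(7)
t=11: X=(7), d=1 → -e1, X_12=(6)
t=12: X=(6), d=0 → +e1, X_13=(7)
t=13: X=(7), d=1 → -e1, X_14=(6)
t=14: X=(6), d=0 → +e1, X_15=(7)
t=15: X=(7), d=0 → +e1, X_16=(8)
t=16: X=(8), d=0 → +e1, X_17=(9)
t=17: X=(9), d=0 → +e1, X_18=(10)
t=18: X=(10), d=1 → -e1, X_19=(9)
t=19: X=(9), d=1 → -e1, X_20=(8)

10


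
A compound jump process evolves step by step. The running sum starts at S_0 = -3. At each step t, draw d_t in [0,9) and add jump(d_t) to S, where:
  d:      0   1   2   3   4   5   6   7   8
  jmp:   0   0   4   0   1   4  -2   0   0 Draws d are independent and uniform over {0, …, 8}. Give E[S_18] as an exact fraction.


Outcome values over d=0..8: [0, 0, 4, 0, 1, 4, -2, 0, 0]
Σy = 7, Σy² = 37, M = 9
μ = 7/9 = 7/9,  σ² = 37/9 − (7/9)² = 284/81
E[S_18] = -3 + 18·(7/9) = 11

11


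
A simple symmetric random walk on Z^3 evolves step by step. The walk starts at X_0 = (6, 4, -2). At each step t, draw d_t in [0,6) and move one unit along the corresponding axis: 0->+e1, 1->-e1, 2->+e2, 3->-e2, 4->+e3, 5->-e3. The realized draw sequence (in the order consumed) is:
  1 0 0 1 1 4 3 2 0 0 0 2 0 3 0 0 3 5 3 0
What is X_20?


t=0: X=(6, 4, -2), d=1 → -e1, X_1=(5, 4, -2)
t=1: X=(5, 4, -2), d=0 → +e1, X_2=(6, 4, -2)
t=2: X=(6, 4, -2), d=0 → +e1, X_3=(7, 4, -2)
t=3: X=(7, 4, -2), d=1 → -e1, X_4=(6, 4, -2)
t=4: X=(6, 4, -2), d=1 → -e1, X_5=(5, 4, -2)
t=5: X=(5, 4, -2), d=4 → +e3, X_6=(5, 4, -1)
t=6: X=(5, 4, -1), d=3 → -e2, X_7=(5, 3, -1)
t=7: X=(5, 3, -1), d=2 → +e2, X_8=(5, 4, -1)
t=8: X=(5, 4, -1), d=0 → +e1, X_9=(6, 4, -1)
t=9: X=(6, 4, -1), d=0 → +e1, X_10=(7, 4, -1)
t=10: X=(7, 4, -1), d=0 → +e1, X_11=(8, 4, -1)
t=11: X=(8, 4, -1), d=2 → +e2, X_12=(8, 5, -1)
t=12: X=(8, 5, -1), d=0 → +e1, X_13=(9, 5, -1)
t=13: X=(9, 5, -1), d=3 → -e2, X_14=(9, 4, -1)
t=14: X=(9, 4, -1), d=0 → +e1, X_15=(10, 4, -1)
t=15: X=(10, 4, -1), d=0 → +e1, X_16=(11, 4, -1)
t=16: X=(11, 4, -1), d=3 → -e2, X_17=(11, 3, -1)
t=17: X=(11, 3, -1), d=5 → -e3, X_18=(11, 3, -2)
t=18: X=(11, 3, -2), d=3 → -e2, X_19=(11, 2, -2)
t=19: X=(11, 2, -2), d=0 → +e1, X_20=(12, 2, -2)

(12, 2, -2)


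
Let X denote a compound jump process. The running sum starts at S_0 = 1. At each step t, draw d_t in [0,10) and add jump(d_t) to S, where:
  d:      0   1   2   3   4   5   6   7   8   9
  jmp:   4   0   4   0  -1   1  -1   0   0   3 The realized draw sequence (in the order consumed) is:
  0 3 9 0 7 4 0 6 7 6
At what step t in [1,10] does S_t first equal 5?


t=0: S=1, d=0, jump=4, S_1=5
t=1: S=5, d=3, jump=0, S_2=5
t=2: S=5, d=9, jump=3, S_3=8
t=3: S=8, d=0, jump=4, S_4=12
t=4: S=12, d=7, jump=0, S_5=12
t=5: S=12, d=4, jump=-1, S_6=11
t=6: S=11, d=0, jump=4, S_7=15
t=7: S=15, d=6, jump=-1, S_8=14
t=8: S=14, d=7, jump=0, S_9=14
t=9: S=14, d=6, jump=-1, S_10=13

1


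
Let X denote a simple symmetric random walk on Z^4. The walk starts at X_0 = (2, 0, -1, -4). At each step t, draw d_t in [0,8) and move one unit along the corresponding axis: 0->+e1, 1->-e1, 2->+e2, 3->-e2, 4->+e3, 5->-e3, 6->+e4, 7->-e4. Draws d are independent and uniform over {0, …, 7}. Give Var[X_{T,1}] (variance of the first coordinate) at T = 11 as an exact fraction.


11/4

Outcome values over d=0..7: [1, -1, 0, 0, 0, 0, 0, 0]
Σy = 0, Σy² = 2, M = 8
μ = 0/8 = 0,  σ² = 2/8 − (0)² = 1/4
Independent increments: Var[X_11] = 11·σ² = 11·(1/4) = 11/4


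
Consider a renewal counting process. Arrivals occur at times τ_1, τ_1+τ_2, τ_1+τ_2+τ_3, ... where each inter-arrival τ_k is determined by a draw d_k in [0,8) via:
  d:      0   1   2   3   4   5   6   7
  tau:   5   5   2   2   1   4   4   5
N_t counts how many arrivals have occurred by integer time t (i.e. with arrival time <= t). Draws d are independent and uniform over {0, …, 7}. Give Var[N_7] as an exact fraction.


2297658264431/4398046511104

Inter-arrival values over d=0..7: [5, 5, 2, 2, 1, 4, 4, 5]
Each d has probability 1/8, so the pmf of τ is: f(1) = 1/8, f(2) = 1/4, f(4) = 1/4, f(5) = 3/8
Let p_n(j) = P(N_n = j), with p_0 = [1]. Condition on τ_1: p_n(0) = P(τ > n), and for j >= 1, p_n(j) = Σ_{k<=n} f(k)·p_{n−k}(j−1)
p_1 = [7/8, 1/8]  (j = 0..1)
p_2 = [5/8, 23/64, 1/64]  (j = 0..2)
p_3 = [5/8, 19/64, 39/512, 1/512]  (j = 0..3)
p_4 = [3/8, 31/64, 65/512, 55/4096, 1/4096]  (j = 0..4)
p_5 = [0, 51/64, 85/512, 143/4096, 71/32768, 1/32768]  (j = 0..5)
p_6 = [0, 37/64, 183/512, 231/4096, 253/32768, 87/262144, 1/262144]  (j = 0..6)
p_7 = [0, 25/64, 123/256, 455/4096, 533/32768, 395/262144, 103/2097152, 1/2097152]  (j = 0..7)
E[N_7] = Σ j·p_7(j) = 3686185/2097152;  E[N_7²] = Σ j²·p_7(j) = 7574853/2097152
Var[N_7] = 7574853/2097152 − (3686185/2097152)² = 2297658264431/4398046511104


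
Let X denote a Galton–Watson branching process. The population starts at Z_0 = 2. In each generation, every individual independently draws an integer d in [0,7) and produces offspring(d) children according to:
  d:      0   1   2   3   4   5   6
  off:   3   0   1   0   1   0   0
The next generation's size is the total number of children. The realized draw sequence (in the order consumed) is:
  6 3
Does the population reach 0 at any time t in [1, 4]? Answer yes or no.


gen 0: Z_0=2, draws=[6, 3], offspring=[0, 0], Z_1=0
gen 1: Z_1=0, draws=[], offspring=[], Z_2=0
gen 2: Z_2=0, draws=[], offspring=[], Z_3=0
gen 3: Z_3=0, draws=[], offspring=[], Z_4=0

yes


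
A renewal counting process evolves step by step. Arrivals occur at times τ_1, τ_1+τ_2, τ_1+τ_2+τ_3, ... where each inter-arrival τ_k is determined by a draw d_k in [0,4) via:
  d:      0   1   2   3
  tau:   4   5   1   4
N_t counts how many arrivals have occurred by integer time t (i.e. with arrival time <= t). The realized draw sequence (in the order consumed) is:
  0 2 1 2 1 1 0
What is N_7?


2

draw d_1=0: τ_1=4, arrival time A_1=4
draw d_2=2: τ_2=1, arrival time A_2=5
draw d_3=1: τ_3=5, arrival time A_3=10
draw d_4=2: τ_4=1, arrival time A_4=11
draw d_5=1: τ_5=5, arrival time A_5=16
draw d_6=1: τ_6=5, arrival time A_6=21
draw d_7=0: τ_7=4, arrival time A_7=25
N_t over t=0..7: 0:0 1:0 2:0 3:0 4:1 5:2 6:2 7:2


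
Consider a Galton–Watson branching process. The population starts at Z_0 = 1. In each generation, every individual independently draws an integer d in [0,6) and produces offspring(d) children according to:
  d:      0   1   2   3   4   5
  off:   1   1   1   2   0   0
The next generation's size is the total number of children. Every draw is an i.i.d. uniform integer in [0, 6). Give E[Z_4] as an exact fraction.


625/1296

Outcome values over d=0..5: [1, 1, 1, 2, 0, 0]
Σy = 5, Σy² = 7, M = 6
μ = 5/6 = 5/6,  σ² = 7/6 − (5/6)² = 17/36
E[Z_0] = 1
E[Z_1] = 5/6·E[Z_0] = 5/6
E[Z_2] = 5/6·E[Z_1] = 25/36
E[Z_3] = 5/6·E[Z_2] = 125/216
E[Z_4] = 5/6·E[Z_3] = 625/1296


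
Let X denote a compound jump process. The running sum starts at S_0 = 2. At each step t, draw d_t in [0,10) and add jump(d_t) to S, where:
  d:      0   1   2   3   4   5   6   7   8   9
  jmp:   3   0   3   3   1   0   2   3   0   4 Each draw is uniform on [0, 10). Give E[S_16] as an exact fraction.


162/5

Outcome values over d=0..9: [3, 0, 3, 3, 1, 0, 2, 3, 0, 4]
Σy = 19, Σy² = 57, M = 10
μ = 19/10 = 19/10,  σ² = 57/10 − (19/10)² = 209/100
E[S_16] = 2 + 16·(19/10) = 162/5


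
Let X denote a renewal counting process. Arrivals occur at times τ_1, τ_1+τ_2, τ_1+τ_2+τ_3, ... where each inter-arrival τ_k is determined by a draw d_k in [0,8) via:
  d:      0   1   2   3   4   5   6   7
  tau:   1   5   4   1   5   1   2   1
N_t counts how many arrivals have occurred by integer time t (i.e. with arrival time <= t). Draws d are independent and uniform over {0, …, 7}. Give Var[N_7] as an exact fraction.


402911/262144

Inter-arrival values over d=0..7: [1, 5, 4, 1, 5, 1, 2, 1]
Each d has probability 1/8, so the pmf of τ is: f(1) = 1/2, f(2) = 1/8, f(4) = 1/8, f(5) = 1/4
Let p_n(j) = P(N_n = j), with p_0 = [1]. Condition on τ_1: p_n(0) = P(τ > n), and for j >= 1, p_n(j) = Σ_{k<=n} f(k)·p_{n−k}(j−1)
p_1 = [1/2, 1/2]  (j = 0..1)
p_2 = [3/8, 3/8, 1/4]  (j = 0..2)
p_3 = [3/8, 1/4, 1/4, 1/8]  (j = 0..3)
p_4 = [1/4, 23/64, 11/64, 5/32, 1/16]  (j = 0..4)
p_5 = [0, 31/64, 35/128, 15/128, 3/32, 1/32]  (j = 0..5)
p_6 = [0, 13/64, 235/512, 97/512, 5/64, 7/128, 1/64]  (j = 0..6)
p_7 = [0, 9/64, 147/512, 183/512, 1/8, 13/256, 1/32, 1/128]  (j = 0..7)
E[N_7] = Σ j·p_7(j) = 1425/512;  E[N_7²] = Σ j²·p_7(j) = 4753/512
Var[N_7] = 4753/512 − (1425/512)² = 402911/262144


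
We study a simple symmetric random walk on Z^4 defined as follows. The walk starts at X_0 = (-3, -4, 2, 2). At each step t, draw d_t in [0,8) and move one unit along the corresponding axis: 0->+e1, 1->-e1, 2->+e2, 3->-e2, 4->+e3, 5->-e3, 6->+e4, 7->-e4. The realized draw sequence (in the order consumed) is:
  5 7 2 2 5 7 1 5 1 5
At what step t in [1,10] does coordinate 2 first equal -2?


t=0: X=(-3, -4, 2, 2), d=5 → -e3, X_1=(-3, -4, 1, 2)
t=1: X=(-3, -4, 1, 2), d=7 → -e4, X_2=(-3, -4, 1, 1)
t=2: X=(-3, -4, 1, 1), d=2 → +e2, X_3=(-3, -3, 1, 1)
t=3: X=(-3, -3, 1, 1), d=2 → +e2, X_4=(-3, -2, 1, 1)
t=4: X=(-3, -2, 1, 1), d=5 → -e3, X_5=(-3, -2, 0, 1)
t=5: X=(-3, -2, 0, 1), d=7 → -e4, X_6=(-3, -2, 0, 0)
t=6: X=(-3, -2, 0, 0), d=1 → -e1, X_7=(-4, -2, 0, 0)
t=7: X=(-4, -2, 0, 0), d=5 → -e3, X_8=(-4, -2, -1, 0)
t=8: X=(-4, -2, -1, 0), d=1 → -e1, X_9=(-5, -2, -1, 0)
t=9: X=(-5, -2, -1, 0), d=5 → -e3, X_10=(-5, -2, -2, 0)

4


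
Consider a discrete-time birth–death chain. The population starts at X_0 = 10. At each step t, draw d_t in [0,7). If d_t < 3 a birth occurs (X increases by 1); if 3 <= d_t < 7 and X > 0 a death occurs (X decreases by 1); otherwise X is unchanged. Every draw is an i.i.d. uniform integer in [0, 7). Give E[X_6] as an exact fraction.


64/7

X can drop by at most 1 per step and X_0 = 10 > T = 6, so X_t >= 10 − t >= 4 > 0 for every t <= 6: the floor at 0 (the 'and X > 0' condition) never binds. Hence X_6 = X_0 + Σ_{t<6} Y_t with i.i.d. increments Y_t = y(d_t) ∈ {+1, −1, 0}.
Outcome values over d=0..6: [1, 1, 1, -1, -1, -1, -1]
Σy = -1, Σy² = 7, M = 7
μ = -1/7 = -1/7,  σ² = 7/7 − (-1/7)² = 48/49
E[X_6] = 10 + 6·(-1/7) = 64/7


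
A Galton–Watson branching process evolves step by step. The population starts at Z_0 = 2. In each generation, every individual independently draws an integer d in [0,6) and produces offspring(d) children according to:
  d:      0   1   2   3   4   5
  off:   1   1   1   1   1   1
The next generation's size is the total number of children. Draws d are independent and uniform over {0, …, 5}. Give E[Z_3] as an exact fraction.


Outcome values over d=0..5: [1, 1, 1, 1, 1, 1]
Σy = 6, Σy² = 6, M = 6
μ = 6/6 = 1,  σ² = 6/6 − (1)² = 0
E[Z_0] = 2
E[Z_1] = 1·E[Z_0] = 2
E[Z_2] = 1·E[Z_1] = 2
E[Z_3] = 1·E[Z_2] = 2

2


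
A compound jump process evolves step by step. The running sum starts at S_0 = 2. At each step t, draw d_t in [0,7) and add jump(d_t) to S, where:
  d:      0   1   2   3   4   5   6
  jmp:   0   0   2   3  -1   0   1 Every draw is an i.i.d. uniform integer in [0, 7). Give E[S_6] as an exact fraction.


44/7

Outcome values over d=0..6: [0, 0, 2, 3, -1, 0, 1]
Σy = 5, Σy² = 15, M = 7
μ = 5/7 = 5/7,  σ² = 15/7 − (5/7)² = 80/49
E[S_6] = 2 + 6·(5/7) = 44/7


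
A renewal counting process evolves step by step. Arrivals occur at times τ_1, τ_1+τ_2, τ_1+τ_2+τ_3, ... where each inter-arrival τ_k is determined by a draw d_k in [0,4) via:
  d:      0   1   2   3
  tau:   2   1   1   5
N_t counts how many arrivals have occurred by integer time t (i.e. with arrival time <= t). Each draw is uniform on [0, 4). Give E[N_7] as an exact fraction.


399/128

Inter-arrival values over d=0..3: [2, 1, 1, 5]
Each d has probability 1/4, so the pmf of τ is: f(1) = 1/2, f(2) = 1/4, f(5) = 1/4
Renewal equation for m(n) = E[N_n]: condition on τ_1 = k (if k <= n, one arrival plus a fresh copy on the remaining n−k steps): m(n) = F(n) + Σ_{k<=n} f(k)·m(n−k), where F(n) = P(τ <= n) and m(0) = 0
m(1) = F(1) = 1/2
m(2) = F(2) + f(1)·m(1) = 3/4 + 1/2·1/2 = 1
m(3) = F(3) + f(1)·m(2) + f(2)·m(1) = 3/4 + 1/2·1 + 1/4·1/2 = 11/8
m(4) = F(4) + f(1)·m(3) + f(2)·m(2) = 3/4 + 1/2·11/8 + 1/4·1 = 27/16
m(5) = F(5) + f(1)·m(4) + f(2)·m(3) = 1 + 1/2·27/16 + 1/4·11/8 = 35/16
m(6) = F(6) + f(1)·m(5) + f(2)·m(4) + f(5)·m(1) = 1 + 1/2·35/16 + 1/4·27/16 + 1/4·1/2 = 169/64
m(7) = F(7) + f(1)·m(6) + f(2)·m(5) + f(5)·m(2) = 1 + 1/2·169/64 + 1/4·35/16 + 1/4·1 = 399/128
E[N_7] = m(7) = 399/128


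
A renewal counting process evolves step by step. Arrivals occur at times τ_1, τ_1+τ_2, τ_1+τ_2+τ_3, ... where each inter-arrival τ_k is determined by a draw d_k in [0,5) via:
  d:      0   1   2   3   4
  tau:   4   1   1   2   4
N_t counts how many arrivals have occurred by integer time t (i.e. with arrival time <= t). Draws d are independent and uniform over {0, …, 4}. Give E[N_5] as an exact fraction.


Inter-arrival values over d=0..4: [4, 1, 1, 2, 4]
Each d has probability 1/5, so the pmf of τ is: f(1) = 2/5, f(2) = 1/5, f(4) = 2/5
Renewal equation for m(n) = E[N_n]: condition on τ_1 = k (if k <= n, one arrival plus a fresh copy on the remaining n−k steps): m(n) = F(n) + Σ_{k<=n} f(k)·m(n−k), where F(n) = P(τ <= n) and m(0) = 0
m(1) = F(1) = 2/5
m(2) = F(2) + f(1)·m(1) = 3/5 + 2/5·2/5 = 19/25
m(3) = F(3) + f(1)·m(2) + f(2)·m(1) = 3/5 + 2/5·19/25 + 1/5·2/5 = 123/125
m(4) = F(4) + f(1)·m(3) + f(2)·m(2) = 1 + 2/5·123/125 + 1/5·19/25 = 966/625
m(5) = F(5) + f(1)·m(4) + f(2)·m(3) + f(4)·m(1) = 1 + 2/5·966/625 + 1/5·123/125 + 2/5·2/5 = 6172/3125
E[N_5] = m(5) = 6172/3125

6172/3125


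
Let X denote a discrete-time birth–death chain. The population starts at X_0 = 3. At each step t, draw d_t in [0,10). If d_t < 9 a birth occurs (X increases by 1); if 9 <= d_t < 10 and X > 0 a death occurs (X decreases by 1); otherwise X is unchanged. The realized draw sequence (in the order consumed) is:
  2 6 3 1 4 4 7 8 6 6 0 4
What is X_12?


t=0: X=3, d=2 → birth, X_1=4
t=1: X=4, d=6 → birth, X_2=5
t=2: X=5, d=3 → birth, X_3=6
t=3: X=6, d=1 → birth, X_4=7
t=4: X=7, d=4 → birth, X_5=8
t=5: X=8, d=4 → birth, X_6=9
t=6: X=9, d=7 → birth, X_7=10
t=7: X=10, d=8 → birth, X_8=11
t=8: X=11, d=6 → birth, X_9=12
t=9: X=12, d=6 → birth, X_10=13
t=10: X=13, d=0 → birth, X_11=14
t=11: X=14, d=4 → birth, X_12=15

15


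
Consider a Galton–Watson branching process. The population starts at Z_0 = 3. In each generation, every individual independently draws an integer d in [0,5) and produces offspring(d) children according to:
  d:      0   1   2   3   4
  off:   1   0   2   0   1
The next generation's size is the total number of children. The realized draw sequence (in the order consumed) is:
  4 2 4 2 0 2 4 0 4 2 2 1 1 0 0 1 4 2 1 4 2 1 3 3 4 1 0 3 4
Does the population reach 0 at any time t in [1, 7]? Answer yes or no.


gen 0: Z_0=3, draws=[4, 2, 4], offspring=[1, 2, 1], Z_1=4
gen 1: Z_1=4, draws=[2, 0, 2, 4], offspring=[2, 1, 2, 1], Z_2=6
gen 2: Z_2=6, draws=[0, 4, 2, 2, 1, 1], offspring=[1, 1, 2, 2, 0, 0], Z_3=6
gen 3: Z_3=6, draws=[0, 0, 1, 4, 2, 1], offspring=[1, 1, 0, 1, 2, 0], Z_4=5
gen 4: Z_4=5, draws=[4, 2, 1, 3, 3], offspring=[1, 2, 0, 0, 0], Z_5=3
gen 5: Z_5=3, draws=[4, 1, 0], offspring=[1, 0, 1], Z_6=2
gen 6: Z_6=2, draws=[3, 4], offspring=[0, 1], Z_7=1

no


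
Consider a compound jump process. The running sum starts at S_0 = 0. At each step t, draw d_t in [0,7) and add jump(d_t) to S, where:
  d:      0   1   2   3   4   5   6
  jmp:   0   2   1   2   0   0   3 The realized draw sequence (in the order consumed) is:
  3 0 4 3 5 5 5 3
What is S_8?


6

t=0: S=0, d=3, jump=2, S_1=2
t=1: S=2, d=0, jump=0, S_2=2
t=2: S=2, d=4, jump=0, S_3=2
t=3: S=2, d=3, jump=2, S_4=4
t=4: S=4, d=5, jump=0, S_5=4
t=5: S=4, d=5, jump=0, S_6=4
t=6: S=4, d=5, jump=0, S_7=4
t=7: S=4, d=3, jump=2, S_8=6


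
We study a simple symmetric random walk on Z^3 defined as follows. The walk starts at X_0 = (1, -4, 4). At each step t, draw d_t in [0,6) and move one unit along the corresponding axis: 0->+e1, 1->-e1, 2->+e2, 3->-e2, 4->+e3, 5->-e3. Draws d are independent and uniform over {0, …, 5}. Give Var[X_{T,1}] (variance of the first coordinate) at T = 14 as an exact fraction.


14/3

Outcome values over d=0..5: [1, -1, 0, 0, 0, 0]
Σy = 0, Σy² = 2, M = 6
μ = 0/6 = 0,  σ² = 2/6 − (0)² = 1/3
Independent increments: Var[X_14] = 14·σ² = 14·(1/3) = 14/3


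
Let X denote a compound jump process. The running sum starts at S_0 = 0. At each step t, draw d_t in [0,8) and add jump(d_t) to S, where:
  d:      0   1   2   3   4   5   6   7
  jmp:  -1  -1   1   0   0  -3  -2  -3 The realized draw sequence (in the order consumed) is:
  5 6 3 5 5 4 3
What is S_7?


t=0: S=0, d=5, jump=-3, S_1=-3
t=1: S=-3, d=6, jump=-2, S_2=-5
t=2: S=-5, d=3, jump=0, S_3=-5
t=3: S=-5, d=5, jump=-3, S_4=-8
t=4: S=-8, d=5, jump=-3, S_5=-11
t=5: S=-11, d=4, jump=0, S_6=-11
t=6: S=-11, d=3, jump=0, S_7=-11

-11


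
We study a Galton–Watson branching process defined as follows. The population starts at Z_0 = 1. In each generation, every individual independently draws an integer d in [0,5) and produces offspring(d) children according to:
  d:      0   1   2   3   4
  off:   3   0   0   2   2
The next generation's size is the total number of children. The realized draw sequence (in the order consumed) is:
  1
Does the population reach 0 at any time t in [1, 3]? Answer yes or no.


gen 0: Z_0=1, draws=[1], offspring=[0], Z_1=0
gen 1: Z_1=0, draws=[], offspring=[], Z_2=0
gen 2: Z_2=0, draws=[], offspring=[], Z_3=0

yes


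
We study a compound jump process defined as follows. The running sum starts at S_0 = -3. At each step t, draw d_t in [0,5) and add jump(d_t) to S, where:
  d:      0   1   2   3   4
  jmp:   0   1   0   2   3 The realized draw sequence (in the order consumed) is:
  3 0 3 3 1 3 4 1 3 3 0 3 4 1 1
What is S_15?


t=0: S=-3, d=3, jump=2, S_1=-1
t=1: S=-1, d=0, jump=0, S_2=-1
t=2: S=-1, d=3, jump=2, S_3=1
t=3: S=1, d=3, jump=2, S_4=3
t=4: S=3, d=1, jump=1, S_5=4
t=5: S=4, d=3, jump=2, S_6=6
t=6: S=6, d=4, jump=3, S_7=9
t=7: S=9, d=1, jump=1, S_8=10
t=8: S=10, d=3, jump=2, S_9=12
t=9: S=12, d=3, jump=2, S_10=14
t=10: S=14, d=0, jump=0, S_11=14
t=11: S=14, d=3, jump=2, S_12=16
t=12: S=16, d=4, jump=3, S_13=19
t=13: S=19, d=1, jump=1, S_14=20
t=14: S=20, d=1, jump=1, S_15=21

21


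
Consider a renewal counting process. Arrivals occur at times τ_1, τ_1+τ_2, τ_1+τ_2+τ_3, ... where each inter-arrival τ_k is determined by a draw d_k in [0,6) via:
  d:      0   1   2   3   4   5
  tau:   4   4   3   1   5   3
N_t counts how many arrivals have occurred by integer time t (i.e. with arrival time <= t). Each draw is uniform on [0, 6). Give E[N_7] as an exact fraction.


Inter-arrival values over d=0..5: [4, 4, 3, 1, 5, 3]
Each d has probability 1/6, so the pmf of τ is: f(1) = 1/6, f(3) = 1/3, f(4) = 1/3, f(5) = 1/6
Renewal equation for m(n) = E[N_n]: condition on τ_1 = k (if k <= n, one arrival plus a fresh copy on the remaining n−k steps): m(n) = F(n) + Σ_{k<=n} f(k)·m(n−k), where F(n) = P(τ <= n) and m(0) = 0
m(1) = F(1) = 1/6
m(2) = F(2) + f(1)·m(1) = 1/6 + 1/6·1/6 = 7/36
m(3) = F(3) + f(1)·m(2) = 1/2 + 1/6·7/36 = 115/216
m(4) = F(4) + f(1)·m(3) + f(3)·m(1) = 5/6 + 1/6·115/216 + 1/3·1/6 = 1267/1296
m(5) = F(5) + f(1)·m(4) + f(3)·m(2) + f(4)·m(1) = 1 + 1/6·1267/1296 + 1/3·7/36 + 1/3·1/6 = 9979/7776
m(6) = F(6) + f(1)·m(5) + f(3)·m(3) + f(4)·m(2) + f(5)·m(1) = 1 + 1/6·9979/7776 + 1/3·115/216 + 1/3·7/36 + 1/6·1/6 = 69235/46656
m(7) = F(7) + f(1)·m(6) + f(3)·m(4) + f(4)·m(3) + f(5)·m(2) = 1 + 1/6·69235/46656 + 1/3·1267/1296 + 1/3·115/216 + 1/6·7/36 = 499147/279936
E[N_7] = m(7) = 499147/279936

499147/279936


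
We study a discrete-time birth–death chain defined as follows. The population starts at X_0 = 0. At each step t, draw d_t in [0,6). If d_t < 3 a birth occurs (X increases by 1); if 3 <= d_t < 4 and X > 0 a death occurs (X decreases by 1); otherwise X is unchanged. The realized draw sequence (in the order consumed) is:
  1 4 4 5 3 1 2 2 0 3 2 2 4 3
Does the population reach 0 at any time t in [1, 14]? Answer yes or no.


t=0: X=0, d=1 → birth, X_1=1
t=1: X=1, d=4 → hold, X_2=1
t=2: X=1, d=4 → hold, X_3=1
t=3: X=1, d=5 → hold, X_4=1
t=4: X=1, d=3 → death, X_5=0
t=5: X=0, d=1 → birth, X_6=1
t=6: X=1, d=2 → birth, X_7=2
t=7: X=2, d=2 → birth, X_8=3
t=8: X=3, d=0 → birth, X_9=4
t=9: X=4, d=3 → death, X_10=3
t=10: X=3, d=2 → birth, X_11=4
t=11: X=4, d=2 → birth, X_12=5
t=12: X=5, d=4 → hold, X_13=5
t=13: X=5, d=3 → death, X_14=4

yes


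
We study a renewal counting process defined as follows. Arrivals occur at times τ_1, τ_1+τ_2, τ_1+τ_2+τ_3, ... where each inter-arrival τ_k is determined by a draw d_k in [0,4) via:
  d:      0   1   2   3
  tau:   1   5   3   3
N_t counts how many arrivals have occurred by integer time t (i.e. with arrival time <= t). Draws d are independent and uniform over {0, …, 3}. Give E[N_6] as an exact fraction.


Inter-arrival values over d=0..3: [1, 5, 3, 3]
Each d has probability 1/4, so the pmf of τ is: f(1) = 1/4, f(3) = 1/2, f(5) = 1/4
Renewal equation for m(n) = E[N_n]: condition on τ_1 = k (if k <= n, one arrival plus a fresh copy on the remaining n−k steps): m(n) = F(n) + Σ_{k<=n} f(k)·m(n−k), where F(n) = P(τ <= n) and m(0) = 0
m(1) = F(1) = 1/4
m(2) = F(2) + f(1)·m(1) = 1/4 + 1/4·1/4 = 5/16
m(3) = F(3) + f(1)·m(2) = 3/4 + 1/4·5/16 = 53/64
m(4) = F(4) + f(1)·m(3) + f(3)·m(1) = 3/4 + 1/4·53/64 + 1/2·1/4 = 277/256
m(5) = F(5) + f(1)·m(4) + f(3)·m(2) = 1 + 1/4·277/256 + 1/2·5/16 = 1461/1024
m(6) = F(6) + f(1)·m(5) + f(3)·m(3) + f(5)·m(1) = 1 + 1/4·1461/1024 + 1/2·53/64 + 1/4·1/4 = 7509/4096
E[N_6] = m(6) = 7509/4096

7509/4096


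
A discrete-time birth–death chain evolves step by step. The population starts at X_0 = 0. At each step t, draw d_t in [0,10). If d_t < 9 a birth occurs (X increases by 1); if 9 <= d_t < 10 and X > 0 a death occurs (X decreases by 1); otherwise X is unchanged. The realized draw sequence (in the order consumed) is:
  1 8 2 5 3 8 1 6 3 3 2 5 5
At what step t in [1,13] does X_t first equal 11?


11

t=0: X=0, d=1 → birth, X_1=1
t=1: X=1, d=8 → birth, X_2=2
t=2: X=2, d=2 → birth, X_3=3
t=3: X=3, d=5 → birth, X_4=4
t=4: X=4, d=3 → birth, X_5=5
t=5: X=5, d=8 → birth, X_6=6
t=6: X=6, d=1 → birth, X_7=7
t=7: X=7, d=6 → birth, X_8=8
t=8: X=8, d=3 → birth, X_9=9
t=9: X=9, d=3 → birth, X_10=10
t=10: X=10, d=2 → birth, X_11=11
t=11: X=11, d=5 → birth, X_12=12
t=12: X=12, d=5 → birth, X_13=13


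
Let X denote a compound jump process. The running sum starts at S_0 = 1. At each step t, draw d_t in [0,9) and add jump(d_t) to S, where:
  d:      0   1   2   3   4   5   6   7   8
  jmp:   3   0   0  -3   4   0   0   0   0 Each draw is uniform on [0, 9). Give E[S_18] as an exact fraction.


Outcome values over d=0..8: [3, 0, 0, -3, 4, 0, 0, 0, 0]
Σy = 4, Σy² = 34, M = 9
μ = 4/9 = 4/9,  σ² = 34/9 − (4/9)² = 290/81
E[S_18] = 1 + 18·(4/9) = 9

9
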